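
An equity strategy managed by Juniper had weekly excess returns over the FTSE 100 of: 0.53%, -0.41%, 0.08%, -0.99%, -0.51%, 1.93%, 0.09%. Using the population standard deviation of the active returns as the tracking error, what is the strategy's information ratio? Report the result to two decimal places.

0.12

Mean return μ = 0.720 / 7 = 0.1029%
Σ(r − μ)² = 5.3545; population σ = √(5.3545/7) = 0.8746%
IR = μ / tracking error = 0.1029 / 0.8746 = 0.1177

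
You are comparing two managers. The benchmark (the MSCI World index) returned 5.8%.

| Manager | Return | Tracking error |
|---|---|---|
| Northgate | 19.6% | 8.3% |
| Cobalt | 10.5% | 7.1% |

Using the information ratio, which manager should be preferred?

Northgate

Northgate: IR = (19.6% − 5.8%) / 8.3% = 1.663
Cobalt: IR = (10.5% − 5.8%) / 7.1% = 0.662
Highest: Northgate (1.663).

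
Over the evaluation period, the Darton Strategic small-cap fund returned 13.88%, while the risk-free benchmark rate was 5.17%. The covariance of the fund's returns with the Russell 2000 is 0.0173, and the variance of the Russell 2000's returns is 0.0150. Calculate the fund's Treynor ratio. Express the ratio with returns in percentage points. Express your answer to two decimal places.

β = Cov / Var = 0.0173 / 0.0150 = 1.1533
Treynor = (Rp − Rf) / β = (13.88% − 5.17%) / 1.1533 = 8.71 / 1.1533 = 7.5522

7.55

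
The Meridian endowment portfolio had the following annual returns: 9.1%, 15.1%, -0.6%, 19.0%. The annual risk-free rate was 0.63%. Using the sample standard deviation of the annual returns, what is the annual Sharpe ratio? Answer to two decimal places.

1.17

r̄ = (9.1 + 15.1 − 0.6 + 19) / 4 = 10.6500%
Σ(r − r̄)² = 218.4900; sample σ = √(218.4900/3) = 8.5340%
Sharpe = (r̄ − rf) / σ = (10.6500 − 0.63) / 8.5340 = 10.0200 / 8.5340 = 1.1741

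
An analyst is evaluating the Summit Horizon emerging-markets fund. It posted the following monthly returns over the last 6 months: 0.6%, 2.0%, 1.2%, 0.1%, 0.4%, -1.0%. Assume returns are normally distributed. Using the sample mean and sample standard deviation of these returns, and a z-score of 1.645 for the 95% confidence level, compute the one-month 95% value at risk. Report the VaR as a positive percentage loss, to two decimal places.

μ = (0.6 + 2 + 1.2 + 0.1 + 0.4 − 1) / 6 = 0.5500%
Sample σ = √[Σ(r − μ)² / 5] = √[5.1550 / 5] = √1.0310 = 1.0154%
VaR = −(μ − z·σ) = −(0.5500 − 1.645 × 1.0154) = −(-1.1203) = 1.1203%

1.12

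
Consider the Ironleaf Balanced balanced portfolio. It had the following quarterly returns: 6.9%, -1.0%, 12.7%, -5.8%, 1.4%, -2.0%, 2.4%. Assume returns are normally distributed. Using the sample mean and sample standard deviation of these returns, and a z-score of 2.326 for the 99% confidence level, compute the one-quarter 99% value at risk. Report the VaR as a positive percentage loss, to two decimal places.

12.15

Mean return r̄ = 14.60 / 7 = 2.0857%
Sample std dev = √[224.8086 / 6] = 6.1211%
VaR = −(r̄ − z·σ) = −(2.0857 − 2.326 × 6.1211) = −(-12.1520) = 12.1520%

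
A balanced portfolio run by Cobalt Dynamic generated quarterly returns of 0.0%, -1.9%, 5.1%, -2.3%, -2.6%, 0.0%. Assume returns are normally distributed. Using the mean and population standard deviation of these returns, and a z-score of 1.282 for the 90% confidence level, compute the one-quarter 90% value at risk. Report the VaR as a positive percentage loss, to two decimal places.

r̄ = (0 − 1.9 + 5.1 − 2.3 − 2.6 + 0) / 6 = -1.70 / 6 = -0.2833%
Σ(r − r̄)² = 41.1883; population σ = √(41.1883/6) = 2.6201%
VaR = −(r̄ − z·σ) = −(-0.2833 − 1.282 × 2.6201) = −(-3.6423) = 3.6423%

3.64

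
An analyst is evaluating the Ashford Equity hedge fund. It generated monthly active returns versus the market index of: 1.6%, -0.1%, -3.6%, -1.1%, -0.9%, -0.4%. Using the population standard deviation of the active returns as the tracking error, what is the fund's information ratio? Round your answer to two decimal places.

μ = (1.6 − 0.1 − 3.6 − 1.1 − 0.9 − 0.4) / 6 = -4.50 / 6 = -0.7500%
Σ(r − μ)² = (1.6 − (-0.7500))² + (-0.1 − (-0.7500))² + … = 14.3350
σ = √[14.3350 / 6] = 1.5457%
IR = μ / tracking error = -0.7500 / 1.5457 = -0.4852

-0.49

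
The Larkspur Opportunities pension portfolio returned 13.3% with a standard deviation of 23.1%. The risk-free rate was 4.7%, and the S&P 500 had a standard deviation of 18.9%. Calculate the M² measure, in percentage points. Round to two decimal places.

11.74

Sharpe = (Rp − Rf) / σp = (13.3% − 4.7%) / 23.1% = 0.3723
M² = Rf + Sharpe × σm = 4.7% + 0.3723 × 18.9% = 11.7365%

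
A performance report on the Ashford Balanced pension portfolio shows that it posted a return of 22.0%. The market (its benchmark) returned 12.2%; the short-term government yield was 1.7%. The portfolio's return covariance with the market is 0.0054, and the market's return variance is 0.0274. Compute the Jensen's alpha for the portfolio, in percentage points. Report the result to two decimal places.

β = Cov / Var = 0.0054 / 0.0274 = 0.1971
E[R] = Rf + β(Rm − Rf) = 1.7% + 0.1971 × (12.2% − 1.7%) = 3.7696%
α = Rp − E[R] = 22.0% − 3.7696% = 18.2304

18.23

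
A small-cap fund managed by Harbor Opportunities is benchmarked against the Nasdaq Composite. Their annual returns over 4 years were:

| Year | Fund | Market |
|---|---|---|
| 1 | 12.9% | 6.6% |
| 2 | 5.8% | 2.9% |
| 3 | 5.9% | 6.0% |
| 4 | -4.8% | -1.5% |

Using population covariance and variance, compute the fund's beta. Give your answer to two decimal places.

1.83

r̄p = 4.9500%,  r̄m = 3.5000%
Cov = Σ(rp − r̄p)(rm − r̄m) / 4 = 18.8150
Var(rm) = Σ(rm − r̄m)² / 4 = 10.3050
β = Cov / Var = 18.8150 / 10.3050 = 1.8258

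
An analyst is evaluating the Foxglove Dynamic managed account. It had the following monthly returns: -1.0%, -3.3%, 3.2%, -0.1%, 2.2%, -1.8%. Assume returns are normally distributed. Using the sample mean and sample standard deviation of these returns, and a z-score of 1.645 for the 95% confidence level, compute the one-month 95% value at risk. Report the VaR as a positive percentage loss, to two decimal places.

μ = (-1 − 3.3 + 3.2 − 0.1 + 2.2 − 1.8) / 6 = -0.80 / 6 = -0.1333%
Σ(r − μ)² = 30.1133; sample σ = √(30.1133/5) = 2.4541%
VaR = −(μ − z·σ) = −(-0.1333 − 1.645 × 2.4541) = −(-4.1703) = 4.1703%

4.17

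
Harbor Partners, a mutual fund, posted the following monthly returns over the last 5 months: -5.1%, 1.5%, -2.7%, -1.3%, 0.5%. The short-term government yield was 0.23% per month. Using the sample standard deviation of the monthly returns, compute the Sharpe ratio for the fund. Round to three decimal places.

Mean return r̄ = -7.10 / 5 = -1.4200%
Σ(r − r̄)² = 27.4080; sample σ = √(27.4080/4) = 2.6176%
Sharpe = (r̄ − rf) / σ = (-1.4200 − 0.23) / 2.6176 = -1.6500 / 2.6176 = -0.6303

-0.630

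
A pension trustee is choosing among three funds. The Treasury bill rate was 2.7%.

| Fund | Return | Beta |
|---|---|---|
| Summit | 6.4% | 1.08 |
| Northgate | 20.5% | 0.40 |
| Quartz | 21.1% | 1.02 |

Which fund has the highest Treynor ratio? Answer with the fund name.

Summit: Treynor = (6.4% − 2.7%) / 1.08 = 3.426
Northgate: Treynor = (20.5% − 2.7%) / 0.40 = 44.500
Quartz: Treynor = (21.1% − 2.7%) / 1.02 = 18.039
Highest: Northgate (44.500).

Northgate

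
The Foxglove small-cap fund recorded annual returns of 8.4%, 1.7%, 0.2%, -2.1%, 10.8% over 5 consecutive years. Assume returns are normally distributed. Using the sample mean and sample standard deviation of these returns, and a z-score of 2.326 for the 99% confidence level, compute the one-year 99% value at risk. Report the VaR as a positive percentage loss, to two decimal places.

Mean return r̄ = 19.00 / 5 = 3.8000%
Σ(r − r̄)² = (8.4 − 3.8000)² + (1.7 − 3.8000)² + … = 122.3400
sample σ = √(122.3400 / 4) = √30.5850 = 5.5304%
VaR = −(r̄ − z·σ) = −(3.8000 − 2.326 × 5.5304) = −(-9.0637) = 9.0637%

9.06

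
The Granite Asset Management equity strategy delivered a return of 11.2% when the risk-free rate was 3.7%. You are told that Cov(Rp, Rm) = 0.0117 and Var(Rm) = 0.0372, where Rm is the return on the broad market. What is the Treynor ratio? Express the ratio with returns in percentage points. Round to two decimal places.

β = Cov / Var = 0.0117 / 0.0372 = 0.3145
Treynor = (Rp − Rf) / β = (11.2% − 3.7%) / 0.3145 = 7.50 / 0.3145 = 23.8474

23.85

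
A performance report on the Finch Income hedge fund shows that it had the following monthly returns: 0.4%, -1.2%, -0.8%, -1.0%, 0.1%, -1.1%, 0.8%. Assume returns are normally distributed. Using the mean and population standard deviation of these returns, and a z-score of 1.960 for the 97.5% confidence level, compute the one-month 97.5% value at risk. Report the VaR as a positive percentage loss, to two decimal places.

r̄ = (0.4 − 1.2 − 0.8 − 1 + 0.1 − 1.1 + 0.8) / 7 = -0.4000%
Population σ = √[Σ(r − r̄)² / 7] = √[3.9800 / 7] = √0.5686 = 0.7541%
VaR = −(r̄ − z·σ) = −(-0.4000 − 1.960 × 0.7541) = −(-1.8780) = 1.8780%

1.88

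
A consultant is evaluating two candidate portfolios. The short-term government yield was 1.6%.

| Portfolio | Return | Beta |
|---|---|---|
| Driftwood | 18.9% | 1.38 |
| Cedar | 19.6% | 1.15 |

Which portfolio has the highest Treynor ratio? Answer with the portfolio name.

Driftwood: Treynor = (18.9% − 1.6%) / 1.38 = 12.536
Cedar: Treynor = (19.6% − 1.6%) / 1.15 = 15.652
Highest: Cedar (15.652).

Cedar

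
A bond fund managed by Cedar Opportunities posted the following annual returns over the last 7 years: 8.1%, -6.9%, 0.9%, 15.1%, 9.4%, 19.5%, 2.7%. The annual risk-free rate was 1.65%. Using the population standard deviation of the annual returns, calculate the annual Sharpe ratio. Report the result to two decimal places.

r̄ = (8.1 − 6.9 + 0.9 + 15.1 + 9.4 + 19.5 + 2.7) / 7 = 6.9714%
Σ(r − r̄)² = (8.1 − 6.9714)² + (-6.9 − 6.9714)² + (0.9 − 6.9714)² + … = 477.7343
population σ = √(477.7343 / 7) = √68.2478 = 8.2612%
Sharpe = (r̄ − rf) / σ = (6.9714 − 1.65) / 8.2612 = 5.3214 / 8.2612 = 0.6441

0.64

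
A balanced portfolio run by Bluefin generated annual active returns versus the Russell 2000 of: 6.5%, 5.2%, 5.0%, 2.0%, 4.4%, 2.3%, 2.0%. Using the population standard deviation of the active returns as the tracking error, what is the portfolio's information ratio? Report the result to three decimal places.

r̄ = (6.5 + 5.2 + 5 + 2 + 4.4 + 2.3 + 2) / 7 = 27.40 / 7 = 3.9143%
Σ(r − r̄)² = (6.5 − 3.9143)² + (5.2 − 3.9143)² + … = 19.6886
σ = √[19.6886 / 7] = 1.6771%
IR = r̄ / tracking error = 3.9143 / 1.6771 = 2.3340

2.334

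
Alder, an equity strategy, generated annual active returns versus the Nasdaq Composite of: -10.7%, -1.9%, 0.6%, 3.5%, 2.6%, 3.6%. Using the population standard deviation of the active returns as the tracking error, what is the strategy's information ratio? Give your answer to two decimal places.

Mean return r̄ = -2.30 / 6 = -0.3833%
Σ(r − r̄)² = 149.5483; population σ = √(149.5483/6) = 4.9925%
IR = r̄ / tracking error = -0.3833 / 4.9925 = -0.0768

-0.08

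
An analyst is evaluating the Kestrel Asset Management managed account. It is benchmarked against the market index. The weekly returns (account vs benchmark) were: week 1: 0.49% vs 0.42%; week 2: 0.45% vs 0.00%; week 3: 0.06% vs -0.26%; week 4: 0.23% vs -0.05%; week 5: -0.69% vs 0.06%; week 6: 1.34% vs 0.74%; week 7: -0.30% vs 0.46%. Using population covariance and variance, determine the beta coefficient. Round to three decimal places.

r̄p = 0.2257%,  r̄m = 0.1957%
Cov = Σ(rp − r̄p)(rm − r̄m) / 7 = 0.0974
Var(rm) = Σ(rm − r̄m)² / 7 = 0.1059
β = Cov / Var = 0.0974 / 0.1059 = 0.9197

0.920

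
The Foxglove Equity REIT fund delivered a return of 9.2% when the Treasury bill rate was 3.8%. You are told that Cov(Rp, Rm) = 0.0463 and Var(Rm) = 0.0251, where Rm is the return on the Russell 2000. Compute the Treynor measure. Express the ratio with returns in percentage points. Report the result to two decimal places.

2.93

β = Cov / Var = 0.0463 / 0.0251 = 1.8446
Treynor = (Rp − Rf) / β = (9.2% − 3.8%) / 1.8446 = 5.40 / 1.8446 = 2.9275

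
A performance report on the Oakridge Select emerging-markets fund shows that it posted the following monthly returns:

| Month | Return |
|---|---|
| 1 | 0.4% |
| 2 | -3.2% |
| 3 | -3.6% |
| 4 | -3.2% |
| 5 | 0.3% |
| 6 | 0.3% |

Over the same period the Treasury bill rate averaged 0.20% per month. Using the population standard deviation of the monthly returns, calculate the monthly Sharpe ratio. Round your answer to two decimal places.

-0.92

Mean return μ = -9.00 / 6 = -1.5000%
Σ(r − μ)² = 20.2800; population σ = √(20.2800/6) = 1.8385%
Sharpe = (μ − rf) / σ = (-1.5000 − 0.2) / 1.8385 = -1.7000 / 1.8385 = -0.9247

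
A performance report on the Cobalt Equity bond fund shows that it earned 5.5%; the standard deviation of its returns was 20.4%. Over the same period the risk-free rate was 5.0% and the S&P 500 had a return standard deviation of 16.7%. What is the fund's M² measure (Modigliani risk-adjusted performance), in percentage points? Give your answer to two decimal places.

Sharpe = (Rp − Rf) / σp = (5.5% − 5.0%) / 20.4% = 0.0245
M² = Rf + Sharpe × σm = 5.0% + 0.0245 × 16.7% = 5.4092%

5.41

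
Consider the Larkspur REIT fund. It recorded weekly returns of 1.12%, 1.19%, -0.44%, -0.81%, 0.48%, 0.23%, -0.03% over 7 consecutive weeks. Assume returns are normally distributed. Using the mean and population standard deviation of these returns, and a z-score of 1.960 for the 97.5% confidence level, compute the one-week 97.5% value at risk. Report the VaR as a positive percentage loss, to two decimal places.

1.11

r̄ = (1.12 + 1.19 − 0.44 − 0.81 + 0.48 + 0.23 − 0.03) / 7 = 1.740 / 7 = 0.2486%
Σ(r − r̄)² = 3.3719; population σ = √(3.3719/7) = 0.6940%
VaR = −(r̄ − z·σ) = −(0.2486 − 1.960 × 0.6940) = −(-1.1116) = 1.1116%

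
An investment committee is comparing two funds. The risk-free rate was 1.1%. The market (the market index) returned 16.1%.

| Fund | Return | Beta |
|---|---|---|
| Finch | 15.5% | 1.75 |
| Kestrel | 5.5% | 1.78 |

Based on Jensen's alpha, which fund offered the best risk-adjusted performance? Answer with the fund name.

Finch

Finch: α = 15.5% − [1.1% + 1.75 × (16.1% − 1.1%)] = -11.850
Kestrel: α = 5.5% − [1.1% + 1.78 × (16.1% − 1.1%)] = -22.300
Highest: Finch (-11.850).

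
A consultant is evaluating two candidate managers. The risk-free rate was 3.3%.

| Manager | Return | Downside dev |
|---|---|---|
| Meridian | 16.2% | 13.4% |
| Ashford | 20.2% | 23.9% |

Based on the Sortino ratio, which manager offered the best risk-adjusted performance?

Meridian

Meridian: Sortino ratio = (16.2% − 3.3%) / 13.4% = 0.963
Ashford: Sortino ratio = (20.2% − 3.3%) / 23.9% = 0.707
Highest: Meridian (0.963).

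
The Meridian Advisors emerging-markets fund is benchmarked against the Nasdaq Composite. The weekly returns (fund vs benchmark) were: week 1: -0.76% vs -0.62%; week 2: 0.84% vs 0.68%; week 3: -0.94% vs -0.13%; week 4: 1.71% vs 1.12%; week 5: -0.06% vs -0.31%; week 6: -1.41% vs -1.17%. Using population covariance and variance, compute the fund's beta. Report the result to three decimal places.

r̄p = -0.1033%,  r̄m = -0.0717%
Cov = Σ(rp − r̄p)(rm − r̄m) / 6 = 0.7839
Var(rm) = Σ(rm − r̄m)² / 6 = 0.5920
β = Cov / Var = 0.7839 / 0.5920 = 1.3242

1.324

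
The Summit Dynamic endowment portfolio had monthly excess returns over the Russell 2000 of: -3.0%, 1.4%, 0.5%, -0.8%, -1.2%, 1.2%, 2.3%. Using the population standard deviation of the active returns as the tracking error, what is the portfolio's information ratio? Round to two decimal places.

0.03

μ = (-3 + 1.4 + 0.5 − 0.8 − 1.2 + 1.2 + 2.3) / 7 = 0.40 / 7 = 0.0571%
Population σ = √[Σ(r − μ)² / 7] = √[19.9971 / 7] = √2.8567 = 1.6902%
IR = μ / tracking error = 0.0571 / 1.6902 = 0.0338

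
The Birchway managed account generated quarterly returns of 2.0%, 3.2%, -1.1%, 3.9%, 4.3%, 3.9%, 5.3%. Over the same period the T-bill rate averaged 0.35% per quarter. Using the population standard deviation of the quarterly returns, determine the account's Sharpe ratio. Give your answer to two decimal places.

μ = (2 + 3.2 − 1.1 + 3.9 + 4.3 + 3.9 + 5.3) / 7 = 3.0714%
Population std dev = √[26.4143 / 7] = 1.9425%
Sharpe = (μ − rf) / σ = (3.0714 − 0.35) / 1.9425 = 2.7214 / 1.9425 = 1.4010

1.40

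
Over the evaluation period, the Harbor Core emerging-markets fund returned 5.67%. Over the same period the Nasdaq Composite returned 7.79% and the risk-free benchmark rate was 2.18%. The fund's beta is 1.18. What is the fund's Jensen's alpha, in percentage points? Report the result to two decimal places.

CAPM expected return = Rf + β(Rm − Rf) = 2.18% + 1.18 × (7.79% − 2.18%) = 2.18 + 1.18 × 5.61 = 8.7998%
Jensen's α = Rp − E[R] = 5.67% − 8.7998% = -3.1298

-3.13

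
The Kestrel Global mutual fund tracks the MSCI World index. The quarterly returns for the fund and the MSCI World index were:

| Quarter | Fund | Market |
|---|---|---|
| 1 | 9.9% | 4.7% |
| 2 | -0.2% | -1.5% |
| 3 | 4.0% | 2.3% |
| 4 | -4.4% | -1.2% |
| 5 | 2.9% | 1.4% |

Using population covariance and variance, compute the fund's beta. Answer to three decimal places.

1.940

r̄p = 2.4400%,  r̄m = 1.1400%
Cov = Σ(rp − r̄p)(rm − r̄m) / 5 = 10.2924
Var(rm) = Σ(rm − r̄m)² / 5 = 5.3064
β = Cov / Var = 10.2924 / 5.3064 = 1.9396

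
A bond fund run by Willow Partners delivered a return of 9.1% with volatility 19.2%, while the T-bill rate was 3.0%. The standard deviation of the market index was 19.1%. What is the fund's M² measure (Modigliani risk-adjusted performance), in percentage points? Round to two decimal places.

9.07

Sharpe = (Rp − Rf) / σp = (9.1% − 3.0%) / 19.2% = 0.3177
M² = Rf + Sharpe × σm = 3.0% + 0.3177 × 19.1% = 9.0681%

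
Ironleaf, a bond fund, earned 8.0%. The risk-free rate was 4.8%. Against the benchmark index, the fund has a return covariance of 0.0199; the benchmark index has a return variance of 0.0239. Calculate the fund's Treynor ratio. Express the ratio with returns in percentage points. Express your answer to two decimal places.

β = Cov / Var = 0.0199 / 0.0239 = 0.8326
Treynor = (Rp − Rf) / β = (8.0% − 4.8%) / 0.8326 = 3.20 / 0.8326 = 3.8434

3.84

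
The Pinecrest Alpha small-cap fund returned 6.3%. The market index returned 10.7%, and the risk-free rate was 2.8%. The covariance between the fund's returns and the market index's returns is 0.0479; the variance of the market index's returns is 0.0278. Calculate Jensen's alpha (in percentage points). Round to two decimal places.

β = Cov / Var = 0.0479 / 0.0278 = 1.7230
E[R] = Rf + β(Rm − Rf) = 2.8% + 1.7230 × (10.7% − 2.8%) = 16.4117%
α = Rp − E[R] = 6.3% − 16.4117% = -10.1117

-10.11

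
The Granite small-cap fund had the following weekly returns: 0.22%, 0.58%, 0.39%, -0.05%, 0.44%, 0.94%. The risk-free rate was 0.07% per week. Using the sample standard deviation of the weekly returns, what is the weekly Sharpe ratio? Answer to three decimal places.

r̄ = (0.22 + 0.58 + 0.39 − 0.05 + 0.44 + 0.94) / 6 = 2.520 / 6 = 0.4200%
Sample σ = √[Σ(r − r̄)² / 5] = √[0.5582 / 5] = √0.1116 = 0.3341%
Sharpe = (r̄ − rf) / σ = (0.4200 − 0.07) / 0.3341 = 0.3500 / 0.3341 = 1.0476

1.048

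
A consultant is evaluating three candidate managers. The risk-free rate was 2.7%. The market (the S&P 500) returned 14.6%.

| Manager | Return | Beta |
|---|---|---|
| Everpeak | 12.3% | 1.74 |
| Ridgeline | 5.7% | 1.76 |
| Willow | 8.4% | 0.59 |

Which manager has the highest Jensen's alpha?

Willow

Everpeak: α = 12.3% − [2.7% + 1.74 × (14.6% − 2.7%)] = -11.106
Ridgeline: α = 5.7% − [2.7% + 1.76 × (14.6% − 2.7%)] = -17.944
Willow: α = 8.4% − [2.7% + 0.59 × (14.6% − 2.7%)] = -1.321
Highest: Willow (-1.321).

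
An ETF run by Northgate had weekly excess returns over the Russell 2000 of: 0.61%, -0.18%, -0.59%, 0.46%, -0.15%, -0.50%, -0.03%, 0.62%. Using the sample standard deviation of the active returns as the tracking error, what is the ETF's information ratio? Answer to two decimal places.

0.06

μ = (0.61 − 0.18 − 0.59 + 0.46 − 0.15 − 0.5 − 0.03 + 0.62) / 8 = 0.240 / 8 = 0.0300%
Σ(r − μ)² = (0.61 − 0.0300)² + (-0.18 − 0.0300)² + (-0.59 − 0.0300)² + … = 1.6148
sample σ = √(1.6148 / 7) = √0.2307 = 0.4803%
IR = μ / tracking error = 0.0300 / 0.4803 = 0.0625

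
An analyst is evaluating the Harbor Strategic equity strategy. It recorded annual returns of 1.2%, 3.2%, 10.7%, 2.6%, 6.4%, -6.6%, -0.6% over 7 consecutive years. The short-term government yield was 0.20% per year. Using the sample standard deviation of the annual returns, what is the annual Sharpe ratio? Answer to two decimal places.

0.41

r̄ = (1.2 + 3.2 + 10.7 + 2.6 + 6.4 − 6.6 − 0.6) / 7 = 16.90 / 7 = 2.4143%
Σ(r − r̄)² = 177.0086; sample σ = √(177.0086/6) = 5.4315%
Sharpe = (r̄ − rf) / σ = (2.4143 − 0.2) / 5.4315 = 2.2143 / 5.4315 = 0.4077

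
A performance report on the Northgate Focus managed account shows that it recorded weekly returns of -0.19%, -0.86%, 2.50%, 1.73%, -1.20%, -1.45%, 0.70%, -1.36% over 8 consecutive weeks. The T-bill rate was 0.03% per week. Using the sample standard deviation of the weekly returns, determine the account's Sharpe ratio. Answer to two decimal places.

-0.03

Mean return r̄ = -0.130 / 8 = -0.0163%
Σ(r − r̄)² = (-0.19 − (-0.0163))² + (-0.86 − (-0.0163))² + (2.5 − (-0.0163))² + … = 15.8986
σ = √[15.8986 / 7] = 1.5071%
Sharpe = (r̄ − rf) / σ = (-0.0163 − 0.03) / 1.5071 = -0.0463 / 1.5071 = -0.0307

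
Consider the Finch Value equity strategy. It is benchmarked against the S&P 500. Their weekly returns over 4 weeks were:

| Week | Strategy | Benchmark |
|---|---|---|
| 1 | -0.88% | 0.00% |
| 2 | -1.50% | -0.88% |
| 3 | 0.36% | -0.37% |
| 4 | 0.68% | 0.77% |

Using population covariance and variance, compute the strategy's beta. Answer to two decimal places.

r̄p = -0.3350%,  r̄m = -0.1200%
Cov = Σ(rp − r̄p)(rm − r̄m) / 4 = 0.3874
Var(rm) = Σ(rm − r̄m)² / 4 = 0.3617
β = Cov / Var = 0.3874 / 0.3617 = 1.0711

1.07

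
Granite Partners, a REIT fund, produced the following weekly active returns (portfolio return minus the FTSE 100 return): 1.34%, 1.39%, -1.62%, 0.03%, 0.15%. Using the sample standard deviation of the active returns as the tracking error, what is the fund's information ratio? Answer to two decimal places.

0.21

Mean return r̄ = 1.290 / 5 = 0.2580%
Σ(r − r̄)² = (1.34 − 0.2580)² + (1.39 − 0.2580)² + (-1.62 − 0.2580)² + … = 6.0427
σ = √[6.0427 / 4] = 1.2291%
IR = r̄ / tracking error = 0.2580 / 1.2291 = 0.2099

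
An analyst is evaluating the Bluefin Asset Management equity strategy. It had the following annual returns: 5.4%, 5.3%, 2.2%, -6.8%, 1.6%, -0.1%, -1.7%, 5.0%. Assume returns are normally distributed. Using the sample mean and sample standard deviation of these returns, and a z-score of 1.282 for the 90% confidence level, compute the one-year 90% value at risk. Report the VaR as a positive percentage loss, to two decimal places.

4.03

r̄ = (5.4 + 5.3 + 2.2 − 6.8 + 1.6 − 0.1 − 1.7 + 5) / 8 = 10.90 / 8 = 1.3625%
Σ(r − r̄)² = (5.4 − 1.3625)² + (5.3 − 1.3625)² + … = 123.9388
σ = √[123.9388 / 7] = 4.2078%
VaR = −(r̄ − z·σ) = −(1.3625 − 1.282 × 4.2078) = −(-4.0319) = 4.0319%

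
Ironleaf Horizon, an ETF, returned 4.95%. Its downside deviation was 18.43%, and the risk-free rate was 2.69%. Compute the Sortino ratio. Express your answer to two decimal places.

0.12

Sortino = (Rp − Rf) / σd = (4.95% − 2.69%) / 18.43% = 2.26% / 18.43% = 0.1226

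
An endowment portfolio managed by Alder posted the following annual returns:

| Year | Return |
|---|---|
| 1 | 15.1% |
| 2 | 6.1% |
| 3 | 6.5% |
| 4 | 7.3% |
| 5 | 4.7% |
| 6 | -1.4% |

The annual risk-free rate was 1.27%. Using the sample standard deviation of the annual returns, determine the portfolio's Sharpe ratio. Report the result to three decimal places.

r̄ = (15.1 + 6.1 + 6.5 + 7.3 + 4.7 − 1.4) / 6 = 38.30 / 6 = 6.3833%
Sample σ = √[Σ(r − r̄)² / 5] = √[140.3283 / 5] = √28.0657 = 5.2977%
Sharpe = (r̄ − rf) / σ = (6.3833 − 1.27) / 5.2977 = 5.1133 / 5.2977 = 0.9652

0.965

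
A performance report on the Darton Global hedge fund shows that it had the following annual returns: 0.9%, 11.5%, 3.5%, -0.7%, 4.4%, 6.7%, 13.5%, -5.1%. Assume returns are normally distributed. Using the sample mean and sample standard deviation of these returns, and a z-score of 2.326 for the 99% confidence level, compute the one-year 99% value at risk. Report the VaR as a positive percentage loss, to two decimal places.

10.05

μ = (0.9 + 11.5 + 3.5 − 0.7 + 4.4 + 6.7 + 13.5 − 5.1) / 8 = 34.70 / 8 = 4.3375%
Sample σ = √[Σ(r − μ)² / 7] = √[267.7988 / 7] = √38.2570 = 6.1852%
VaR = −(μ − z·σ) = −(4.3375 − 2.326 × 6.1852) = −(-10.0493) = 10.0493%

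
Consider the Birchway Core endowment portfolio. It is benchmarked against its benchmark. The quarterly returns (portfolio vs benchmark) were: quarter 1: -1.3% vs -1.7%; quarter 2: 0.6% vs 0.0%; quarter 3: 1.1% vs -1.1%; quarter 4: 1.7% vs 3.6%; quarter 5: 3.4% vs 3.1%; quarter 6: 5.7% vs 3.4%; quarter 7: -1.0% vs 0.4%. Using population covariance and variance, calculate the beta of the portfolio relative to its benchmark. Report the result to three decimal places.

0.850

r̄p = 1.4571%,  r̄m = 1.1000%
Cov = Σ(rp − r̄p)(rm − r̄m) / 7 = 3.6314
Var(rm) = Σ(rm − r̄m)² / 7 = 4.2743
β = Cov / Var = 3.6314 / 4.2743 = 0.8496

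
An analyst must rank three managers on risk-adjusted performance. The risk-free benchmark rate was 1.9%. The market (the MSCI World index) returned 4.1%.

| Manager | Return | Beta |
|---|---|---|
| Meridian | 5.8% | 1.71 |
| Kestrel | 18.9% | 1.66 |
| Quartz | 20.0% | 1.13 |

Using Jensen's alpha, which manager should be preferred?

Quartz

Meridian: α = 5.8% − [1.9% + 1.71 × (4.1% − 1.9%)] = 0.138
Kestrel: α = 18.9% − [1.9% + 1.66 × (4.1% − 1.9%)] = 13.348
Quartz: α = 20.0% − [1.9% + 1.13 × (4.1% − 1.9%)] = 15.614
Highest: Quartz (15.614).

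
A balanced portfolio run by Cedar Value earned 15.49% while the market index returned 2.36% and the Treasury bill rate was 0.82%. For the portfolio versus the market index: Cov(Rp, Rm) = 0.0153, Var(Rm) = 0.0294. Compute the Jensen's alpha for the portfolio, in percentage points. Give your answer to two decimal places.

β = Cov / Var = 0.0153 / 0.0294 = 0.5204
E[R] = Rf + β(Rm − Rf) = 0.82% + 0.5204 × (2.36% − 0.82%) = 1.6214%
α = Rp − E[R] = 15.49% − 1.6214% = 13.8686

13.87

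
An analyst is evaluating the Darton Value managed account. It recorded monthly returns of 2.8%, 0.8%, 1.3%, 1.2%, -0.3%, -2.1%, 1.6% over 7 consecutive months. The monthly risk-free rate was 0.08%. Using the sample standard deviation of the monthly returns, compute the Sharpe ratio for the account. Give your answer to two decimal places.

μ = (2.8 + 0.8 + 1.3 + 1.2 − 0.3 − 2.1 + 1.6) / 7 = 5.30 / 7 = 0.7571%
Σ(r − μ)² = (2.8 − 0.7571)² + (0.8 − 0.7571)² + (1.3 − 0.7571)² + … = 14.6571
sample σ = √(14.6571 / 6) = √2.4429 = 1.5630%
Sharpe = (μ − rf) / σ = (0.7571 − 0.08) / 1.5630 = 0.6771 / 1.5630 = 0.4332

0.43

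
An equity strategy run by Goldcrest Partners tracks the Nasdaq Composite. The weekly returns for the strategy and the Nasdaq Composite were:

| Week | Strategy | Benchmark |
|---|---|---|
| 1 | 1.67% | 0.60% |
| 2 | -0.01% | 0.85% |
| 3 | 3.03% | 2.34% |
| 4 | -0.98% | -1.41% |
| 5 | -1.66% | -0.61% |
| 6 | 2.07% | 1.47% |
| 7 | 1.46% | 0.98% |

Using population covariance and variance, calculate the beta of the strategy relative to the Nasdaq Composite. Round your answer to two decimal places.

1.22

r̄p = 0.7971%,  r̄m = 0.6029%
Cov = Σ(rp − r̄p)(rm − r̄m) / 7 = 1.6554
Var(rm) = Σ(rm − r̄m)² / 7 = 1.3565
β = Cov / Var = 1.6554 / 1.3565 = 1.2203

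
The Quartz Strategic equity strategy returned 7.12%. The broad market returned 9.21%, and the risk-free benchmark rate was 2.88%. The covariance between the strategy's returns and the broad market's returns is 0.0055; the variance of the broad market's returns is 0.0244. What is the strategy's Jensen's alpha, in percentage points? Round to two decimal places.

2.81

β = Cov / Var = 0.0055 / 0.0244 = 0.2254
E[R] = Rf + β(Rm − Rf) = 2.88% + 0.2254 × (9.21% − 2.88%) = 4.3068%
α = Rp − E[R] = 7.12% − 4.3068% = 2.8132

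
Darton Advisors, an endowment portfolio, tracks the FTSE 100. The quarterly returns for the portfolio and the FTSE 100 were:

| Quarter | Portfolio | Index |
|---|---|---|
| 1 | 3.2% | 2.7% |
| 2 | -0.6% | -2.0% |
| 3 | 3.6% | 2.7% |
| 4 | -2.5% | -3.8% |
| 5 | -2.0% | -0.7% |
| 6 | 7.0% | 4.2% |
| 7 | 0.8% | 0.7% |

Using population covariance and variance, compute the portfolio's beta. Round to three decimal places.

1.115

r̄p = 1.3571%,  r̄m = 0.5429%
Cov = Σ(rp − r̄p)(rm − r̄m) / 7 = 7.8947
Var(rm) = Σ(rm − r̄m)² / 7 = 7.0824
β = Cov / Var = 7.8947 / 7.0824 = 1.1147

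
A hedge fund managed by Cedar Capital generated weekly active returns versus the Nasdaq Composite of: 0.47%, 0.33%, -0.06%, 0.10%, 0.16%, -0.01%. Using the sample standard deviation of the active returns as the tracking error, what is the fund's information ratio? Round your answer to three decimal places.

μ = (0.47 + 0.33 − 0.06 + 0.1 + 0.16 − 0.01) / 6 = 0.1650%
Sample σ = √[Σ(r − μ)² / 5] = √[0.2058 / 5] = √0.0412 = 0.2030%
IR = μ / tracking error = 0.1650 / 0.2030 = 0.8128

0.813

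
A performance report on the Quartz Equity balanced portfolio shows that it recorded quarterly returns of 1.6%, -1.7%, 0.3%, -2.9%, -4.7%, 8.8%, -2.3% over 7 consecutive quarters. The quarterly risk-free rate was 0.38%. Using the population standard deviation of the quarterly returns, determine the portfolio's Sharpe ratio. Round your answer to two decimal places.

-0.12

Mean return r̄ = -0.90 / 7 = -0.1286%
Population std dev = √[118.6543 / 7] = 4.1171%
Sharpe = (r̄ − rf) / σ = (-0.1286 − 0.38) / 4.1171 = -0.5086 / 4.1171 = -0.1235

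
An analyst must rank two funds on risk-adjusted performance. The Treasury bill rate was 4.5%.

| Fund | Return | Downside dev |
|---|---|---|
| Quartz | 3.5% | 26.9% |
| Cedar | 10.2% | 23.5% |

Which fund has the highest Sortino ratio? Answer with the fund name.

Quartz: Sortino ratio = (3.5% − 4.5%) / 26.9% = -0.037
Cedar: Sortino ratio = (10.2% − 4.5%) / 23.5% = 0.243
Highest: Cedar (0.243).

Cedar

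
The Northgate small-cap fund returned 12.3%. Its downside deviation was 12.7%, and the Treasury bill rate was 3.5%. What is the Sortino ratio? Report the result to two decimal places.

0.69

Sortino = (Rp − Rf) / σd = (12.3% − 3.5%) / 12.7% = 8.80% / 12.7% = 0.6929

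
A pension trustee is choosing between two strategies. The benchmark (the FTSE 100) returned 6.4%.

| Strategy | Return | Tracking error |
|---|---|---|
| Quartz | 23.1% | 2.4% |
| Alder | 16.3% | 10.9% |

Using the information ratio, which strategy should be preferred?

Quartz: IR = (23.1% − 6.4%) / 2.4% = 6.958
Alder: IR = (16.3% − 6.4%) / 10.9% = 0.908
Highest: Quartz (6.958).

Quartz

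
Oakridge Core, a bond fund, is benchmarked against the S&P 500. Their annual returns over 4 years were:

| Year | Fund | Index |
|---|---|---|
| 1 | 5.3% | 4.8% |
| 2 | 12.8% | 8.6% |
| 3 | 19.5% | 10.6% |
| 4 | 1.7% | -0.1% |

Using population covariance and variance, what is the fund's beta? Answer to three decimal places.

r̄p = 9.8250%,  r̄m = 5.9750%
Cov = Σ(rp − r̄p)(rm − r̄m) / 4 = 26.8081
Var(rm) = Σ(rm − r̄m)² / 4 = 16.6419
β = Cov / Var = 26.8081 / 16.6419 = 1.6109

1.611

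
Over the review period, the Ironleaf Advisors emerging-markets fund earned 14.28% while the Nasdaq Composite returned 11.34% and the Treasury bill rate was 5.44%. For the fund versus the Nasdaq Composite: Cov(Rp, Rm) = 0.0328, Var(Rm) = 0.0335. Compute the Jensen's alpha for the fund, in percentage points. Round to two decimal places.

3.06

β = Cov / Var = 0.0328 / 0.0335 = 0.9791
E[R] = Rf + β(Rm − Rf) = 5.44% + 0.9791 × (11.34% − 5.44%) = 11.2167%
α = Rp − E[R] = 14.28% − 11.2167% = 3.0633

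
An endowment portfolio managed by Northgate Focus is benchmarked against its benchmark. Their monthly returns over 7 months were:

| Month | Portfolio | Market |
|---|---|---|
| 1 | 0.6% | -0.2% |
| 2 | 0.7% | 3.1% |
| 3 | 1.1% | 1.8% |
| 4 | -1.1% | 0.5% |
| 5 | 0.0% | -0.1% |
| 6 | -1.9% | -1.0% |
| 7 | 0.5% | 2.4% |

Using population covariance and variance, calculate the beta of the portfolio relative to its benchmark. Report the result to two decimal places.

r̄p = -0.0143%,  r̄m = 0.9286%
Cov = Σ(rp − r̄p)(rm − r̄m) / 7 = 0.9533
Var(rm) = Σ(rm − r̄m)² / 7 = 1.9820
β = Cov / Var = 0.9533 / 1.9820 = 0.4810

0.48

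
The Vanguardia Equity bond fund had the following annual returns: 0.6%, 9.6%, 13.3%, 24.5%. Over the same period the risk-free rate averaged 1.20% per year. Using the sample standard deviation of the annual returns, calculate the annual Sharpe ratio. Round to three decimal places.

1.092

r̄ = (0.6 + 9.6 + 13.3 + 24.5) / 4 = 12.0000%
Σ(r − r̄)² = 293.6600; sample σ = √(293.6600/3) = 9.8938%
Sharpe = (r̄ − rf) / σ = (12.0000 − 1.2) / 9.8938 = 10.8000 / 9.8938 = 1.0916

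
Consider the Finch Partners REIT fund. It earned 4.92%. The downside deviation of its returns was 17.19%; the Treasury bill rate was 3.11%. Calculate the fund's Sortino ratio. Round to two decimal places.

0.11

Sortino = (Rp − Rf) / σd = (4.92% − 3.11%) / 17.19% = 1.81% / 17.19% = 0.1053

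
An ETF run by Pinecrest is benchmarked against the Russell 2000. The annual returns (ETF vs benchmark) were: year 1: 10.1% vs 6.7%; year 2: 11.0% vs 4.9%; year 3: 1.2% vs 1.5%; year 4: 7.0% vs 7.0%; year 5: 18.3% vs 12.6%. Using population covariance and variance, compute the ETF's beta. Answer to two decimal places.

1.41

r̄p = 9.5200%,  r̄m = 6.5400%
Cov = Σ(rp − r̄p)(rm − r̄m) / 5 = 18.3292
Var(rm) = Σ(rm − r̄m)² / 5 = 13.0104
β = Cov / Var = 18.3292 / 13.0104 = 1.4088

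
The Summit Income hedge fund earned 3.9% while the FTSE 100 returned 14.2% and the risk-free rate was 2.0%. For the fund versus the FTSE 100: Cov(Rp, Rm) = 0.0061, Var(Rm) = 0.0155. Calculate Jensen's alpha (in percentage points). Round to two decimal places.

-2.90

β = Cov / Var = 0.0061 / 0.0155 = 0.3935
E[R] = Rf + β(Rm − Rf) = 2.0% + 0.3935 × (14.2% − 2.0%) = 6.8007%
α = Rp − E[R] = 3.9% − 6.8007% = -2.9007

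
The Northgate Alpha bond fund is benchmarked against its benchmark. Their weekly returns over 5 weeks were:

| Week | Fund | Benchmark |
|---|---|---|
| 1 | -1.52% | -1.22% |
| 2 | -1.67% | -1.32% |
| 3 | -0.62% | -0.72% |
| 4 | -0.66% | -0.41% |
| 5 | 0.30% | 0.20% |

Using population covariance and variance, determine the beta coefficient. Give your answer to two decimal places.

1.25

r̄p = -0.8340%,  r̄m = -0.6940%
Cov = Σ(rp − r̄p)(rm − r̄m) / 5 = 0.3884
Var(rm) = Σ(rm − r̄m)² / 5 = 0.3098
β = Cov / Var = 0.3884 / 0.3098 = 1.2537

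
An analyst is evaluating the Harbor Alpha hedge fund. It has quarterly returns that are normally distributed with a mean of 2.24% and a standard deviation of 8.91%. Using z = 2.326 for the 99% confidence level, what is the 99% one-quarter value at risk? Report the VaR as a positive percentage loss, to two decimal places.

VaR (as % loss) = −(μ − z·σ) = −(2.24% − 2.326 × 8.91%) = −(-18.48466%) = 18.48466%

18.48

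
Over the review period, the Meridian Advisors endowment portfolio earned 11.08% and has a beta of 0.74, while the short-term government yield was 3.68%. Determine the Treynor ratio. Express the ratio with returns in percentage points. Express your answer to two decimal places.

Treynor = (Rp − Rf) / β = (11.08% − 3.68%) / 0.74 = 7.40 / 0.74 = 10.0000

10.00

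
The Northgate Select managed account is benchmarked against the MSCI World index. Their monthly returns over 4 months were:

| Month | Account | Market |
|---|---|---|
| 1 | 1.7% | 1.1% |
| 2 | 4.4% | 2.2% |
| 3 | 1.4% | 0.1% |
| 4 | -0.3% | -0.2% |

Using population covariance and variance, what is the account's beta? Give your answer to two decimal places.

r̄p = 1.8000%,  r̄m = 0.8000%
Cov = Σ(rp − r̄p)(rm − r̄m) / 4 = 1.4975
Var(rm) = Σ(rm − r̄m)² / 4 = 0.8850
β = Cov / Var = 1.4975 / 0.8850 = 1.6921

1.69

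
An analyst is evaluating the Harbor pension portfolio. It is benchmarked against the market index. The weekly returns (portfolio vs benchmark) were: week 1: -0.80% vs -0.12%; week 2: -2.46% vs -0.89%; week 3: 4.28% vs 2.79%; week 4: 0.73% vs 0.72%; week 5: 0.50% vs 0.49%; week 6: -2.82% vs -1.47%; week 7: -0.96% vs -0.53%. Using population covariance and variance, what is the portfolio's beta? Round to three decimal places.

1.705

r̄p = -0.2186%,  r̄m = 0.1414%
Cov = Σ(rp − r̄p)(rm − r̄m) / 7 = 2.8383
Var(rm) = Σ(rm − r̄m)² / 7 = 1.6644
β = Cov / Var = 2.8383 / 1.6644 = 1.7053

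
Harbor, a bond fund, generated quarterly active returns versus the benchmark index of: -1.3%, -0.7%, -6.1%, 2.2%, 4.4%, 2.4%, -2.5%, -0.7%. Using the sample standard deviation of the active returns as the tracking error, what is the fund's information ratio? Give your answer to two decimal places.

r̄ = (-1.3 − 0.7 − 6.1 + 2.2 + 4.4 + 2.4 − 2.5 − 0.7) / 8 = -0.2875%
Σ(r − r̄)² = (-1.3 − (-0.2875))² + (-0.7 − (-0.2875))² + … = 75.4288
sample σ = √(75.4288 / 7) = √10.7755 = 3.2826%
IR = r̄ / tracking error = -0.2875 / 3.2826 = -0.0876

-0.09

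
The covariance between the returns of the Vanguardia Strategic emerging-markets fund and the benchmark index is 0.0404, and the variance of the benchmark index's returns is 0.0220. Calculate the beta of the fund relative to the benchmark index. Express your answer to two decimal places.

β = Cov(Rp, Rm) / Var(Rm) = 0.0404 / 0.0220 = 1.8364

1.84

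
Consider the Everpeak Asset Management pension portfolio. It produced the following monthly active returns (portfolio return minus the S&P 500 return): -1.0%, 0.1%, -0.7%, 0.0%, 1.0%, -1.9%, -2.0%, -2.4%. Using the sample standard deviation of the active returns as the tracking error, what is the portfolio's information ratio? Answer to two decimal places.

r̄ = (-1 + 0.1 − 0.7 + 0 + 1 − 1.9 − 2 − 2.4) / 8 = -6.90 / 8 = -0.8625%
Σ(r − r̄)² = (-1 − (-0.8625))² + (0.1 − (-0.8625))² + … = 9.9188
sample σ = √(9.9188 / 7) = √1.4170 = 1.1904%
IR = r̄ / tracking error = -0.8625 / 1.1904 = -0.7245

-0.72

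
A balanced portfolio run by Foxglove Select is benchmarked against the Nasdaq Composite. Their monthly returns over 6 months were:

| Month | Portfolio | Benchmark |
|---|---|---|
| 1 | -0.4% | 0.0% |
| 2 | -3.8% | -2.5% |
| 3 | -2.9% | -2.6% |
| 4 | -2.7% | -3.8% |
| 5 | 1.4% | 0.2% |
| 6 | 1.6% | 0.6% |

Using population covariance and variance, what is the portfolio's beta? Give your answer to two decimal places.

1.14

r̄p = -1.1333%,  r̄m = -1.3500%
Cov = Σ(rp − r̄p)(rm − r̄m) / 6 = 3.2267
Var(rm) = Σ(rm − r̄m)² / 6 = 2.8192
β = Cov / Var = 3.2267 / 2.8192 = 1.1445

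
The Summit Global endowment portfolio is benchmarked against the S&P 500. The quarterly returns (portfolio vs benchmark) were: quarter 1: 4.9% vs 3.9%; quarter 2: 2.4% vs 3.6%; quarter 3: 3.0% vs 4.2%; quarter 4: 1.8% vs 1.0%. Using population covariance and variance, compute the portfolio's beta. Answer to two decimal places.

0.58

r̄p = 3.0250%,  r̄m = 3.1750%
Cov = Σ(rp − r̄p)(rm − r̄m) / 4 = 0.9331
Var(rm) = Σ(rm − r̄m)² / 4 = 1.6219
β = Cov / Var = 0.9331 / 1.6219 = 0.5753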